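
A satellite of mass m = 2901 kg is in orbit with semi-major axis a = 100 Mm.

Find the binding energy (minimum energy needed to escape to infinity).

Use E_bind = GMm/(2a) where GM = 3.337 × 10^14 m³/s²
a = 100 Mm = 1 × 10^8 m
GM = 3.337 × 10^14 m³/s²
m = 2901 kg
GMm = 3.337 × 10^14 × 2901 = 9.68064 × 10^17 m³·kg/s²
2a = 2 × 10^8 m
E_bind = GMm/(2a) = 4.84032 × 10^9 J ≈ 4.84 GJ

Final answer: 4.84 GJ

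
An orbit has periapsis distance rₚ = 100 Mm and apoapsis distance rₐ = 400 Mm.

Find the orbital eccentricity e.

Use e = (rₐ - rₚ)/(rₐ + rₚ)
rₚ = 100 Mm = 1 × 10^8 m
rₐ = 400 Mm = 4 × 10^8 m
rₐ − rₚ = 3 × 10^8 m
rₐ + rₚ = 5 × 10^8 m
e = (rₐ − rₚ)/(rₐ + rₚ) = 0.6

Final answer: e = 0.6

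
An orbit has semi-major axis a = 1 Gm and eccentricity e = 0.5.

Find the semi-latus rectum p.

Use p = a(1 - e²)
a = 1 Gm = 1 × 10^9 m
e = 0.5,  e² = 0.25,  1 − e² = 0.75
p = a(1 − e²) = 1 × 10^9 m × 0.75 = 7.5 × 10^8 m ≈ 750 Mm

Final answer: p = 750 Mm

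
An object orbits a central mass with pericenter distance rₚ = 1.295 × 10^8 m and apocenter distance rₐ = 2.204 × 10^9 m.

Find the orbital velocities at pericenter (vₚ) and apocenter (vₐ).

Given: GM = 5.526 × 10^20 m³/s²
rₚ = 1.295 × 10^8 m
rₐ = 2.204 × 10^9 m
GM = 5.526 × 10^20 m³/s²
a = (rₚ + rₐ)/2 = 1.16675 × 10^9 m
Vis-viva: v² = GM (2/r − 1/a)
vₚ² = 5.526 × 10^20 × (1.5444 × 10^-8 − 8.57082 × 10^-10) = 8.06074 × 10^12 m²/s²
vₚ = 2.83914 × 10^6 m/s ≈ 2839 km/s
vₐ² = 5.526 × 10^20 × (9.07441 × 10^-10 − 8.57082 × 10^-10) = 2.78286 × 10^10 m²/s²
vₐ = 166819 m/s ≈ 166.8 km/s

Final answer: vₚ = 2839 km/s, vₐ = 166.8 km/s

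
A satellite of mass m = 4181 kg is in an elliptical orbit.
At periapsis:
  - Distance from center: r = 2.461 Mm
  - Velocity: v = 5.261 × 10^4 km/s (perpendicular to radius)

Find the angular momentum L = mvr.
r = 2.461 Mm = 2.461 × 10^6 m
v = 5.261 × 10^4 km/s = 5.261 × 10^7 m/s
vr = 5.261 × 10^7 × 2.461 × 10^6 = 1.29473 × 10^14 m²/s
L = m × vr = 4181 × 1.29473 × 10^14 = 5.41327 × 10^17 kg·m²/s ≈ 5.413 × 10^17 kg·m²/s

Final answer: L = 5.413 × 10^17 kg·m²/s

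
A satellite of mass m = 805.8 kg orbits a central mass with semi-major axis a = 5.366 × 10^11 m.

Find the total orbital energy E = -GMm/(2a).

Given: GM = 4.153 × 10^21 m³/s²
a = 5.366 × 10^11 m
GM = 4.153 × 10^21 m³/s²
2a = 1.0732 × 10^12 m
GMm = 4.153 × 10^21 × 805.8 = 3.34649 × 10^24 m³·kg/s²
E = −GMm/(2a) = -3.11823 × 10^12 J ≈ -3.118 TJ

Final answer: -3.118 TJ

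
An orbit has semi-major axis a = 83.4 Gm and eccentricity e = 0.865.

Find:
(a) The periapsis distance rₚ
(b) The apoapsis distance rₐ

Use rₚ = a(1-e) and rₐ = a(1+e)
a = 83.4 Gm = 8.34 × 10^10 m
e = 0.865:  1 − e = 0.135,  1 + e = 1.865
(a) rₚ = a(1 − e) = 8.34 × 10^10 m × 0.135 = 1.1259 × 10^10 m ≈ 11.26 Gm
(b) rₐ = a(1 + e) = 8.34 × 10^10 m × 1.865 = 1.55541 × 10^11 m ≈ 155.5 Gm

Final answer:
(a) rₚ = 11.26 Gm
(b) rₐ = 155.5 Gm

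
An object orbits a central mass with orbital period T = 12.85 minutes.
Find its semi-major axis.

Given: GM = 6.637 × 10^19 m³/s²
T = 12.85 minutes = 771 s
GM = 6.637 × 10^19 m³/s²
Kepler's third law: a³ = GM T² / (4π²)
T² = 594441 s²
a³ = (6.637 × 10^19) × 594441 / (4π²) = 9.99357 × 10^23 m³
a = (a³)^(1/3) = 9.99786 × 10^7 m ≈ 99.98 Mm

Final answer: 99.98 Mm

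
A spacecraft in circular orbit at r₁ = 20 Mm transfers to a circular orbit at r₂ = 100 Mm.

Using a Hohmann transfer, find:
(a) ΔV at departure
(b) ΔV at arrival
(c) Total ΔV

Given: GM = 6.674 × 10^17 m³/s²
r₁ = 20 Mm = 2 × 10^7 m
r₂ = 100 Mm = 1 × 10^8 m
GM = 6.674 × 10^17 m³/s²
Transfer ellipse: a_t = (r₁ + r₂)/2 = 6 × 10^7 m
Circular speed at r₁: v₁ = √(GM/r₁) = 182675 m/s
Transfer speed at r₁ (periapsis): v₁ₜ = √(GM(2/r₁ − 1/a_t)) = 235832 m/s
(a) ΔV₁ = v₁ₜ − v₁ = 53157.3 m/s ≈ 53.16 km/s
Circular speed at r₂: v₂ = √(GM/r₂) = 81694.6 m/s
Transfer speed at r₂ (apoapsis): v₂ₜ = √(GM(2/r₂ − 1/a_t)) = 47166.4 m/s
(b) ΔV₂ = v₂ − v₂ₜ = 34528.2 m/s ≈ 34.53 km/s
(c) ΔV_total = ΔV₁ + ΔV₂ = 87685.5 m/s ≈ 87.69 km/s

Final answer:
(a) ΔV₁ = 53.16 km/s
(b) ΔV₂ = 34.53 km/s
(c) ΔV_total = 87.69 km/s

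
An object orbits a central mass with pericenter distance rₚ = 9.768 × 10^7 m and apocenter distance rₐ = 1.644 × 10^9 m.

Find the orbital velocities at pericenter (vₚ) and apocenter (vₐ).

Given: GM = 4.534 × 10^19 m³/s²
rₚ = 9.768 × 10^7 m
rₐ = 1.644 × 10^9 m
GM = 4.534 × 10^19 m³/s²
a = (rₚ + rₐ)/2 = 8.7084 × 10^8 m
Vis-viva: v² = GM (2/r − 1/a)
vₚ² = 4.534 × 10^19 × (2.0475 × 10^-8 − 1.14832 × 10^-9) = 8.76273 × 10^11 m²/s²
vₚ = 936094 m/s ≈ 936.1 km/s
vₐ² = 4.534 × 10^19 × (1.21655 × 10^-9 − 1.14832 × 10^-9) = 3.09348 × 10^9 m²/s²
vₐ = 55619 m/s ≈ 55.62 km/s

Final answer: vₚ = 936.1 km/s, vₐ = 55.62 km/s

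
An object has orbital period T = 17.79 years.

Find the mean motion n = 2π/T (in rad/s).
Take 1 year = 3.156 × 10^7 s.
T = 17.79 years = 5.61452 × 10^8 s
n = 2π / (5.61452 × 10^8 s) = 1.11909 × 10^-8 rad/s ≈ 1.119 × 10^-8 rad/s

Final answer: n = 1.119 × 10^-8 rad/s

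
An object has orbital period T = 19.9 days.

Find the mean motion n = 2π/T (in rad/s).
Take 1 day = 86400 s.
T = 19.9 days = 1.71936 × 10^6 s
n = 2π / (1.71936 × 10^6 s) = 3.65437 × 10^-6 rad/s ≈ 3.654 × 10^-6 rad/s

Final answer: n = 3.654 × 10^-6 rad/s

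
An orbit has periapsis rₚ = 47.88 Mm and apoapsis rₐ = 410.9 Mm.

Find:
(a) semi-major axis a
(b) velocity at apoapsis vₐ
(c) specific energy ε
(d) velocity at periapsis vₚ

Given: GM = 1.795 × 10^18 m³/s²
rₚ = 47.88 Mm = 4.788 × 10^7 m
rₐ = 410.9 Mm = 4.109 × 10^8 m
GM = 1.795 × 10^18 m³/s²
a = (rₚ + rₐ)/2 = 2.2939 × 10^8 m
e = (rₐ − rₚ)/(rₐ + rₚ) = (3.6302 × 10^8) / (4.5878 × 10^8) = 0.791273
(a) a = 2.2939 × 10^8 m ≈ 229.4 Mm
(b) vₐ² = GM (2/rₐ − 1/a) = 1.795 × 10^18 × (4.86736 × 10^-9 − 4.35939 × 10^-9) = 9.11818 × 10^8 m²/s²;  vₐ = 30196.3 m/s ≈ 30.2 km/s
(c) 2a = 4.5878 × 10^8 m;  ε = −GM/(2a) = -3.91255 × 10^9 J/kg ≈ -3.913 GJ/kg
(d) vₚ² = GM (2/rₚ − 1/a) = 1.795 × 10^18 × (4.17711 × 10^-8 − 4.35939 × 10^-9) = 6.7154 × 10^10 m²/s²;  vₚ = 259141 m/s ≈ 259.1 km/s

Final answer:
(a) semi-major axis a = 229.4 Mm
(b) velocity at apoapsis vₐ = 30.2 km/s
(c) specific energy ε = -3.913 GJ/kg
(d) velocity at periapsis vₚ = 259.1 km/s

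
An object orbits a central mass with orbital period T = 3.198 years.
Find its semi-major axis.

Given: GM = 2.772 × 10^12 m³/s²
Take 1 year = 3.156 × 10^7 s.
T = 3.198 years = 1.00929 × 10^8 s
GM = 2.772 × 10^12 m³/s²
Kepler's third law: a³ = GM T² / (4π²)
T² = 1.01866 × 10^16 s²
a³ = (2.772 × 10^12) × (1.01866 × 10^16) / (4π²) = 7.15261 × 10^26 m³
a = (a³)^(1/3) = 8.9431 × 10^8 m ≈ 8.943 × 10^8 m

Final answer: 8.943 × 10^8 m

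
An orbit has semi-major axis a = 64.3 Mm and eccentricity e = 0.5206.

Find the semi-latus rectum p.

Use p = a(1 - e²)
a = 64.3 Mm = 6.43 × 10^7 m
e = 0.5206,  e² = 0.271024,  1 − e² = 0.728976
p = a(1 − e²) = 6.43 × 10^7 m × 0.728976 = 4.68731 × 10^7 m ≈ 46.87 Mm

Final answer: p = 46.87 Mm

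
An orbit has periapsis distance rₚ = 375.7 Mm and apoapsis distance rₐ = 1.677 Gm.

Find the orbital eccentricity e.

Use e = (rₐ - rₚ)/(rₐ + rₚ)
rₚ = 375.7 Mm = 3.757 × 10^8 m
rₐ = 1.677 Gm = 1.677 × 10^9 m
rₐ − rₚ = 1.3013 × 10^9 m
rₐ + rₚ = 2.0527 × 10^9 m
e = (rₐ − rₚ)/(rₐ + rₚ) = 0.633946

Final answer: e = 0.6339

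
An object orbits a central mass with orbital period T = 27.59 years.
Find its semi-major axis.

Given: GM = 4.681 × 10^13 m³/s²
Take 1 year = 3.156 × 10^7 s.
T = 27.59 years = 8.7074 × 10^8 s
GM = 4.681 × 10^13 m³/s²
Kepler's third law: a³ = GM T² / (4π²)
T² = 7.58189 × 10^17 s²
a³ = (4.681 × 10^13) × (7.58189 × 10^17) / (4π²) = 8.98993 × 10^29 m³
a = (a³)^(1/3) = 9.65129 × 10^9 m ≈ 9.651 Gm

Final answer: 9.651 Gm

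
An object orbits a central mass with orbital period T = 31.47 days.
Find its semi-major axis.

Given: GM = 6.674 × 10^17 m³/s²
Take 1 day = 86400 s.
T = 31.47 days = 2.71901 × 10^6 s
GM = 6.674 × 10^17 m³/s²
Kepler's third law: a³ = GM T² / (4π²)
T² = 7.393 × 10^12 s²
a³ = (6.674 × 10^17) × (7.393 × 10^12) / (4π²) = 1.24982 × 10^29 m³
a = (a³)^(1/3) = 4.99976 × 10^9 m ≈ 5 Gm

Final answer: 5 Gm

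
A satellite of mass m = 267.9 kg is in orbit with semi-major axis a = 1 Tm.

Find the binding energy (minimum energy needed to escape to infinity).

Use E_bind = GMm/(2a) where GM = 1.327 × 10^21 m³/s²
a = 1 Tm = 1 × 10^12 m
GM = 1.327 × 10^21 m³/s²
m = 267.9 kg
GMm = 1.327 × 10^21 × 267.9 = 3.55503 × 10^23 m³·kg/s²
2a = 2 × 10^12 m
E_bind = GMm/(2a) = 1.77752 × 10^11 J ≈ 177.8 GJ

Final answer: 177.8 GJ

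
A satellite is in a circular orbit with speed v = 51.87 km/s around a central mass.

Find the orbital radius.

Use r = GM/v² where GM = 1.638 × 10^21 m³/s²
v = 51.87 km/s = 51870 m/s
GM = 1.638 × 10^21 m³/s²
v² = 2.6905 × 10^9 m²/s²
r = GM/v² = (1.638 × 10^21) / (2.6905 × 10^9) = 6.08809 × 10^11 m ≈ 608.8 Gm

Final answer: 608.8 Gm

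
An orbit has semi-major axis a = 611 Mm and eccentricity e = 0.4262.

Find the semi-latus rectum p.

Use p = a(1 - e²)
a = 611 Mm = 6.11 × 10^8 m
e = 0.4262,  e² = 0.181646,  1 − e² = 0.818354
p = a(1 − e²) = 6.11 × 10^8 m × 0.818354 = 5.00014 × 10^8 m ≈ 500 Mm

Final answer: p = 500 Mm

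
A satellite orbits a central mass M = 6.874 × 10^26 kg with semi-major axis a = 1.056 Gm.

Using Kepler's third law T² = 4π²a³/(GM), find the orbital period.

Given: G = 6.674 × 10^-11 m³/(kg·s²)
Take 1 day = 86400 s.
M = 6.874 × 10^26 kg
GM = G × M = 6.674 × 10^-11 × 6.874 × 10^26 = 4.58771 × 10^16 m³/s²
a = 1.056 Gm = 1.056 × 10^9 m
a³ = 1.17758 × 10^27 m³
T = 2π √(a³/GM) = 2π √((1.17758 × 10^27) / (4.58771 × 10^16)) = 2π × 160213 s
T = 1.00665 × 10^6 s ≈ 11.65 days

Final answer: 11.65 days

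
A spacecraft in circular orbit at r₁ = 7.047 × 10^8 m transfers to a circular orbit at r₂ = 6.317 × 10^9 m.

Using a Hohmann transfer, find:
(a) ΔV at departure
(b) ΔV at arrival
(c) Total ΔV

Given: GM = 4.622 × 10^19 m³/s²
r₁ = 7.047 × 10^8 m
r₂ = 6.317 × 10^9 m
GM = 4.622 × 10^19 m³/s²
Transfer ellipse: a_t = (r₁ + r₂)/2 = 3.51085 × 10^9 m
Circular speed at r₁: v₁ = √(GM/r₁) = 256102 m/s
Transfer speed at r₁ (periapsis): v₁ₜ = √(GM(2/r₁ − 1/a_t)) = 343528 m/s
(a) ΔV₁ = v₁ₜ − v₁ = 87426.1 m/s ≈ 87.43 km/s
Circular speed at r₂: v₂ = √(GM/r₂) = 85538.1 m/s
Transfer speed at r₂ (apoapsis): v₂ₜ = √(GM(2/r₂ − 1/a_t)) = 38322.6 m/s
(b) ΔV₂ = v₂ − v₂ₜ = 47215.4 m/s ≈ 47.22 km/s
(c) ΔV_total = ΔV₁ + ΔV₂ = 134642 m/s ≈ 134.6 km/s

Final answer:
(a) ΔV₁ = 87.43 km/s
(b) ΔV₂ = 47.22 km/s
(c) ΔV_total = 134.6 km/s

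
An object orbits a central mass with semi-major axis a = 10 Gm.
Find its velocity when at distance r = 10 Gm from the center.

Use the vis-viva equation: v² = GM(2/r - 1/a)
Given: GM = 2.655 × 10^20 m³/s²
a = 10 Gm = 1 × 10^10 m
r = 10 Gm = 1 × 10^10 m
GM = 2.655 × 10^20 m³/s²
2/r − 1/a = 2 × 10^-10 − 1 × 10^-10 = 1 × 10^-10 m⁻¹
v² = GM (2/r − 1/a) = 2.655 × 10^10 m²/s²
v = 162942 m/s ≈ 162.9 km/s

Final answer: 162.9 km/s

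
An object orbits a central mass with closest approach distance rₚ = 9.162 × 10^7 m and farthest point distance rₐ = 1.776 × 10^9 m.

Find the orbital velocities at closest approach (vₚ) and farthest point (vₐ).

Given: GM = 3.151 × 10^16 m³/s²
rₚ = 9.162 × 10^7 m
rₐ = 1.776 × 10^9 m
GM = 3.151 × 10^16 m³/s²
a = (rₚ + rₐ)/2 = 9.3381 × 10^8 m
Vis-viva: v² = GM (2/r − 1/a)
vₚ² = 3.151 × 10^16 × (2.18293 × 10^-8 − 1.07088 × 10^-9) = 6.54098 × 10^8 m²/s²
vₚ = 25575.3 m/s ≈ 25.58 km/s
vₐ² = 3.151 × 10^16 × (1.12613 × 10^-9 − 1.07088 × 10^-9) = 1.74075 × 10^6 m²/s²
vₐ = 1319.38 m/s ≈ 1.319 km/s

Final answer: vₚ = 25.58 km/s, vₐ = 1.319 km/s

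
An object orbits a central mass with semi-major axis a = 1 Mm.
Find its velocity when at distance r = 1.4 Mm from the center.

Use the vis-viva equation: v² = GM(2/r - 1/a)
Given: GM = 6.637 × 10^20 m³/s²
a = 1 Mm = 1 × 10^6 m
r = 1.4 Mm = 1.4 × 10^6 m
GM = 6.637 × 10^20 m³/s²
2/r − 1/a = 1.42857 × 10^-6 − 1 × 10^-6 = 4.28571 × 10^-7 m⁻¹
v² = GM (2/r − 1/a) = 2.84443 × 10^14 m²/s²
v = 1.68654 × 10^7 m/s ≈ 1.687 × 10^4 km/s

Final answer: 1.687 × 10^4 km/s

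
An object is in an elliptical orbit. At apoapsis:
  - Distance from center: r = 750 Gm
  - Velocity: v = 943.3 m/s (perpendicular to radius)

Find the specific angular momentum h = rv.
r = 750 Gm = 7.5 × 10^11 m
v = 943.3 m/s
h = rv = 7.5 × 10^11 × 943.3 = 7.07475 × 10^14 m²/s ≈ 7.075 × 10^14 m²/s

Final answer: h = 7.075 × 10^14 m²/s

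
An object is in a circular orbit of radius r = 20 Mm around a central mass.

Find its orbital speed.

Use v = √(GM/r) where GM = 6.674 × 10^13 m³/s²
r = 20 Mm = 2 × 10^7 m
GM = 6.674 × 10^13 m³/s²
GM/r = (6.674 × 10^13) / (2 × 10^7) = 3.337 × 10^6 m²/s²
v = √(GM/r) = 1826.75 m/s ≈ 1.827 km/s

Final answer: 1.827 km/s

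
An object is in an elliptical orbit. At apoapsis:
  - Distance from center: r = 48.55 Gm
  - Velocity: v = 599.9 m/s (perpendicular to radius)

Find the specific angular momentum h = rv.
r = 48.55 Gm = 4.855 × 10^10 m
v = 599.9 m/s
h = rv = 4.855 × 10^10 × 599.9 = 2.91251 × 10^13 m²/s ≈ 2.913 × 10^13 m²/s

Final answer: h = 2.913 × 10^13 m²/s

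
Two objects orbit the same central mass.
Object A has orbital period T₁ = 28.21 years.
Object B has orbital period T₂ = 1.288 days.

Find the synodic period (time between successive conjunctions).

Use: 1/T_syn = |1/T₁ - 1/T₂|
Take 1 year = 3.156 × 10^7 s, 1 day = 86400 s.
T₁ = 28.21 years = 8.90308 × 10^8 s
T₂ = 1.288 days = 111283 s
1/T₁ = 1.12321 × 10^-9 s⁻¹
1/T₂ = 8.98608 × 10^-6 s⁻¹
|1/T₁ − 1/T₂| = 8.98496 × 10^-6 s⁻¹
T_syn = 1 / |1/T₁ − 1/T₂| = 111297 s ≈ 1.288 days

Final answer: T_syn = 1.288 days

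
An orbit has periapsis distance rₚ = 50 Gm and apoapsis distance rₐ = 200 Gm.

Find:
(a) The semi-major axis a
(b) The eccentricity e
rₚ = 50 Gm = 5 × 10^10 m
rₐ = 200 Gm = 2 × 10^11 m
(a) a = (rₚ + rₐ)/2 = 1.25 × 10^11 m ≈ 125 Gm
(b) e = (rₐ − rₚ)/(rₐ + rₚ) = (1.5 × 10^11) / (2.5 × 10^11) = 0.6

Final answer:
(a) a = 125 Gm
(b) e = 0.6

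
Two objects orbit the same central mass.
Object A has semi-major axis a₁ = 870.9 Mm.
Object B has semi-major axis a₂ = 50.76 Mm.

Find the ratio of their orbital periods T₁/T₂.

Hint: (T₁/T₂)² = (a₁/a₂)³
a₁ = 870.9 Mm = 8.709 × 10^8 m
a₂ = 50.76 Mm = 5.076 × 10^7 m
a₁/a₂ = 17.1572
T₁/T₂ = (a₁/a₂)^(3/2) = (17.1572)^1.5 = 71.0673

Final answer: T₁/T₂ = 71.07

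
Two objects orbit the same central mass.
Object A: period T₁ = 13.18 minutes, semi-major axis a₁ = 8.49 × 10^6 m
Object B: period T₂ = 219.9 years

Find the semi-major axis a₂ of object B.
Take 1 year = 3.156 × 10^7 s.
T₁ = 13.18 minutes = 790.8 s
T₂ = 219.9 years = 6.94004 × 10^9 s
a₁ = 8.49 × 10^6 m
Kepler's third law: (T₂/T₁)² = (a₂/a₁)³  ⇒  a₂ = a₁ (T₂/T₁)^(2/3)
T₂/T₁ = 8.77598 × 10^6
(T₂/T₁)^(2/3) = 42546.5
a₂ = 8.49 × 10^6 m × 42546.5 = 3.6122 × 10^11 m ≈ 3.612 × 10^11 m

Final answer: a₂ = 3.612 × 10^11 m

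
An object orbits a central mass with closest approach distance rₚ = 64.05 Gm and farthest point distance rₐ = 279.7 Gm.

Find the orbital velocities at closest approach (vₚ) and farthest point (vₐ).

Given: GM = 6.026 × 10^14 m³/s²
rₚ = 64.05 Gm = 6.405 × 10^10 m
rₐ = 279.7 Gm = 2.797 × 10^11 m
GM = 6.026 × 10^14 m³/s²
a = (rₚ + rₐ)/2 = 1.71875 × 10^11 m
Vis-viva: v² = GM (2/r − 1/a)
vₚ² = 6.026 × 10^14 × (3.12256 × 10^-11 − 5.81818 × 10^-12) = 15310.5 m²/s²
vₚ = 123.736 m/s ≈ 123.7 m/s
vₐ² = 6.026 × 10^14 × (7.15052 × 10^-12 − 5.81818 × 10^-12) = 802.866 m²/s²
vₐ = 28.3349 m/s ≈ 28.33 m/s

Final answer: vₚ = 123.7 m/s, vₐ = 28.33 m/s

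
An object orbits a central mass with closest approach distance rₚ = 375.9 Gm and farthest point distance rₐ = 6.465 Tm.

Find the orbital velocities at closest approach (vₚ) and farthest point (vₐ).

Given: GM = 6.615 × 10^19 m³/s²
rₚ = 375.9 Gm = 3.759 × 10^11 m
rₐ = 6.465 Tm = 6.465 × 10^12 m
GM = 6.615 × 10^19 m³/s²
a = (rₚ + rₐ)/2 = 3.42045 × 10^12 m
Vis-viva: v² = GM (2/r − 1/a)
vₚ² = 6.615 × 10^19 × (5.32056 × 10^-12 − 2.92359 × 10^-13) = 3.32616 × 10^8 m²/s²
vₚ = 18237.8 m/s ≈ 18.24 km/s
vₐ² = 6.615 × 10^19 × (3.09358 × 10^-13 − 2.92359 × 10^-13) = 1.12448 × 10^6 m²/s²
vₐ = 1060.41 m/s ≈ 1.06 km/s

Final answer: vₚ = 18.24 km/s, vₐ = 1.06 km/s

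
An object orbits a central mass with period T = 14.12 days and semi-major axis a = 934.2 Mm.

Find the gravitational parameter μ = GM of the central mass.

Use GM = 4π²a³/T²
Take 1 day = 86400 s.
T = 14.12 days = 1.21997 × 10^6 s
a = 934.2 Mm = 9.342 × 10^8 m
a³ = 8.15304 × 10^26 m³
T² = 1.48832 × 10^12 s²
GM = 4π² × (8.15304 × 10^26) / (1.48832 × 10^12) = 2.16263 × 10^16 m³/s²
GM ≈ 2.163 × 10^16 m³/s²

Final answer: GM = 2.163 × 10^16 m³/s²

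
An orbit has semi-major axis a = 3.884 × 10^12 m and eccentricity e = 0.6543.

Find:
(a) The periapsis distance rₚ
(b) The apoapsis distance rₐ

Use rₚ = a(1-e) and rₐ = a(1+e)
a = 3.884 × 10^12 m
e = 0.6543:  1 − e = 0.3457,  1 + e = 1.6543
(a) rₚ = a(1 − e) = 3.884 × 10^12 m × 0.3457 = 1.3427 × 10^12 m ≈ 1.343 × 10^12 m
(b) rₐ = a(1 + e) = 3.884 × 10^12 m × 1.6543 = 6.4253 × 10^12 m ≈ 6.425 × 10^12 m

Final answer:
(a) rₚ = 1.343 × 10^12 m
(b) rₐ = 6.425 × 10^12 m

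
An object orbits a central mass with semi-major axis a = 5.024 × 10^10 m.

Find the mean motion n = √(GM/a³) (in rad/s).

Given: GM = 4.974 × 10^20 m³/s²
a = 5.024 × 10^10 m
GM = 4.974 × 10^20 m³/s²
a³ = 1.26809 × 10^32 m³
GM/a³ = (4.974 × 10^20) / (1.26809 × 10^32) = 3.92245 × 10^-12 s⁻²
n = √(GM/a³) = 1.98052 × 10^-6 rad/s ≈ 1.981 × 10^-6 rad/s

Final answer: n = 1.981 × 10^-6 rad/s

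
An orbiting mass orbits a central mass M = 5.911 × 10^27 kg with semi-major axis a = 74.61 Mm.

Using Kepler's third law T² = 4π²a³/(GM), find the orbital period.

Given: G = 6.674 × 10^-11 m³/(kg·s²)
M = 5.911 × 10^27 kg
GM = G × M = 6.674 × 10^-11 × 5.911 × 10^27 = 3.945 × 10^17 m³/s²
a = 74.61 Mm = 7.461 × 10^7 m
a³ = 4.15328 × 10^23 m³
T = 2π √(a³/GM) = 2π √((4.15328 × 10^23) / (3.945 × 10^17)) = 2π × 1026.06 s
T = 6446.91 s ≈ 1.791 hours

Final answer: 1.791 hours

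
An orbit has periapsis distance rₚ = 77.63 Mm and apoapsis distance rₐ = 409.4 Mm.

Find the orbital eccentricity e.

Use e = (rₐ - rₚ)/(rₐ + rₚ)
rₚ = 77.63 Mm = 7.763 × 10^7 m
rₐ = 409.4 Mm = 4.094 × 10^8 m
rₐ − rₚ = 3.3177 × 10^8 m
rₐ + rₚ = 4.8703 × 10^8 m
e = (rₐ − rₚ)/(rₐ + rₚ) = 0.681211

Final answer: e = 0.6812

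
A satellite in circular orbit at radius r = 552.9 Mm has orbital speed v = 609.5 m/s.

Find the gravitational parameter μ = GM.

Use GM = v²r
r = 552.9 Mm = 5.529 × 10^8 m
v = 609.5 m/s
v² = 371490 m²/s²
GM = v²r = 371490 × 5.529 × 10^8 = 2.05397 × 10^14 m³/s²
GM ≈ 2.054 × 10^14 m³/s²

Final answer: GM = 2.054 × 10^14 m³/s²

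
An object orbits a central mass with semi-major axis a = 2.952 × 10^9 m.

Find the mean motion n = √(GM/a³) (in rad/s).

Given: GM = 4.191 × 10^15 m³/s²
a = 2.952 × 10^9 m
GM = 4.191 × 10^15 m³/s²
a³ = 2.57246 × 10^28 m³
GM/a³ = (4.191 × 10^15) / (2.57246 × 10^28) = 1.62918 × 10^-13 s⁻²
n = √(GM/a³) = 4.03631 × 10^-7 rad/s ≈ 4.036 × 10^-7 rad/s

Final answer: n = 4.036 × 10^-7 rad/s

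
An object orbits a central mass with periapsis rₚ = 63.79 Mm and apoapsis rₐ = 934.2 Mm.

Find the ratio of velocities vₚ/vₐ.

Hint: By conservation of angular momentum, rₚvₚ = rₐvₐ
rₚ = 63.79 Mm = 6.379 × 10^7 m
rₐ = 934.2 Mm = 9.342 × 10^8 m
rₚvₚ = rₐvₐ  ⇒  vₚ/vₐ = rₐ/rₚ
vₚ/vₐ = (9.342 × 10^8) / (6.379 × 10^7) = 14.6449

Final answer: vₚ/vₐ = 14.64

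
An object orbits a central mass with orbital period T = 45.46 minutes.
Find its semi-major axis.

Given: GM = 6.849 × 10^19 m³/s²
T = 45.46 minutes = 2727.6 s
GM = 6.849 × 10^19 m³/s²
Kepler's third law: a³ = GM T² / (4π²)
T² = 7.4398 × 10^6 s²
a³ = (6.849 × 10^19) × (7.4398 × 10^6) / (4π²) = 1.29071 × 10^25 m³
a = (a³)^(1/3) = 2.34572 × 10^8 m ≈ 234.6 Mm

Final answer: 234.6 Mm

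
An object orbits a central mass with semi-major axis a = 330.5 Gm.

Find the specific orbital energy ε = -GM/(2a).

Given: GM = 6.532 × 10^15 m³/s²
a = 330.5 Gm = 3.305 × 10^11 m
GM = 6.532 × 10^15 m³/s²
2a = 6.61 × 10^11 m
ε = −GM/(2a) = -9882 J/kg ≈ -9.882 kJ/kg

Final answer: -9.882 kJ/kg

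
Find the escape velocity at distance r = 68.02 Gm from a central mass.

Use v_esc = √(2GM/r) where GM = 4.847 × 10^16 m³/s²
r = 68.02 Gm = 6.802 × 10^10 m
GM = 4.847 × 10^16 m³/s²
2GM/r = 2 × (4.847 × 10^16) / (6.802 × 10^10) = 1.42517 × 10^6 m²/s²
v_esc = √(2GM/r) = 1193.8 m/s ≈ 1.194 km/s

Final answer: 1.194 km/s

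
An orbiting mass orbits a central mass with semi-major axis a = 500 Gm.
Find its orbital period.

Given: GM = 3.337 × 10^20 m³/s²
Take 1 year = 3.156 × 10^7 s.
a = 500 Gm = 5 × 10^11 m
GM = 3.337 × 10^20 m³/s²
a³ = 1.25 × 10^35 m³
T = 2π √(a³/GM) = 2π √((1.25 × 10^35) / (3.337 × 10^20)) = 2π × 1.93543 × 10^7 s
T = 1.21606 × 10^8 s ≈ 3.853 years

Final answer: 3.853 years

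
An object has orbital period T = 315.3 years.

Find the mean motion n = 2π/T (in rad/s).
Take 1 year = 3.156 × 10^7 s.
T = 315.3 years = 9.95087 × 10^9 s
n = 2π / (9.95087 × 10^9 s) = 6.31421 × 10^-10 rad/s ≈ 6.314 × 10^-10 rad/s

Final answer: n = 6.314 × 10^-10 rad/s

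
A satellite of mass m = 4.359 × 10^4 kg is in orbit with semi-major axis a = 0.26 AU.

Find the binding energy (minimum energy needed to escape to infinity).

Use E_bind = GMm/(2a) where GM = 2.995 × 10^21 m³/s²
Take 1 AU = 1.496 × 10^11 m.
a = 0.26 AU = 3.8896 × 10^10 m
GM = 2.995 × 10^21 m³/s²
m = 4.359 × 10^4 kg
GMm = 2.995 × 10^21 × 43590 = 1.30552 × 10^26 m³·kg/s²
2a = 7.7792 × 10^10 m
E_bind = GMm/(2a) = 1.67822 × 10^15 J ≈ 1.678 PJ

Final answer: 1.678 PJ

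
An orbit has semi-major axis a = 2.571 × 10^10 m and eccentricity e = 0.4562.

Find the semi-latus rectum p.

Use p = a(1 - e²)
a = 2.571 × 10^10 m
e = 0.4562,  e² = 0.208118,  1 − e² = 0.791882
p = a(1 − e²) = 2.571 × 10^10 m × 0.791882 = 2.03593 × 10^10 m ≈ 2.036 × 10^10 m

Final answer: p = 2.036 × 10^10 m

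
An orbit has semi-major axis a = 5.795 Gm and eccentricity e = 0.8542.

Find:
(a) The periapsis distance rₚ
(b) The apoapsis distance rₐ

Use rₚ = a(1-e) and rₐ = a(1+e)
a = 5.795 Gm = 5.795 × 10^9 m
e = 0.8542:  1 − e = 0.1458,  1 + e = 1.8542
(a) rₚ = a(1 − e) = 5.795 × 10^9 m × 0.1458 = 8.44911 × 10^8 m ≈ 844.9 Mm
(b) rₐ = a(1 + e) = 5.795 × 10^9 m × 1.8542 = 1.07451 × 10^10 m ≈ 10.75 Gm

Final answer:
(a) rₚ = 844.9 Mm
(b) rₐ = 10.75 Gm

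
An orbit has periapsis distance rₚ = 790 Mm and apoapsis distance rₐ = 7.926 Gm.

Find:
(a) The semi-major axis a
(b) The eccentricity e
rₚ = 790 Mm = 7.9 × 10^8 m
rₐ = 7.926 Gm = 7.926 × 10^9 m
(a) a = (rₚ + rₐ)/2 = 4.358 × 10^9 m ≈ 4.358 Gm
(b) e = (rₐ − rₚ)/(rₐ + rₚ) = (7.136 × 10^9) / (8.716 × 10^9) = 0.818724

Final answer:
(a) a = 4.358 Gm
(b) e = 0.8187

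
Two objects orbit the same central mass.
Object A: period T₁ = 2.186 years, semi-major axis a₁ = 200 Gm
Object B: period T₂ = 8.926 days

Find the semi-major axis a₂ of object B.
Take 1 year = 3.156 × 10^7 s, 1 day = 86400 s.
T₁ = 2.186 years = 6.89902 × 10^7 s
T₂ = 8.926 days = 771206 s
a₁ = 200 Gm = 2 × 10^11 m
Kepler's third law: (T₂/T₁)² = (a₂/a₁)³  ⇒  a₂ = a₁ (T₂/T₁)^(2/3)
T₂/T₁ = 0.0111785
(T₂/T₁)^(2/3) = 0.0499945
a₂ = 2 × 10^11 m × 0.0499945 = 9.9989 × 10^9 m ≈ 9.999 Gm

Final answer: a₂ = 9.999 Gm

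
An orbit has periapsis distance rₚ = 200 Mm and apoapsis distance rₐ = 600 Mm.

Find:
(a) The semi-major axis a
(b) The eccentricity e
rₚ = 200 Mm = 2 × 10^8 m
rₐ = 600 Mm = 6 × 10^8 m
(a) a = (rₚ + rₐ)/2 = 4 × 10^8 m ≈ 400 Mm
(b) e = (rₐ − rₚ)/(rₐ + rₚ) = (4 × 10^8) / (8 × 10^8) = 0.5

Final answer:
(a) a = 400 Mm
(b) e = 0.5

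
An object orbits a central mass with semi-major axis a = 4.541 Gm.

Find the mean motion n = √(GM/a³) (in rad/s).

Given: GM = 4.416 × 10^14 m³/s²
a = 4.541 Gm = 4.541 × 10^9 m
GM = 4.416 × 10^14 m³/s²
a³ = 9.36385 × 10^28 m³
GM/a³ = (4.416 × 10^14) / (9.36385 × 10^28) = 4.71601 × 10^-15 s⁻²
n = √(GM/a³) = 6.86732 × 10^-8 rad/s ≈ 6.867 × 10^-8 rad/s

Final answer: n = 6.867 × 10^-8 rad/s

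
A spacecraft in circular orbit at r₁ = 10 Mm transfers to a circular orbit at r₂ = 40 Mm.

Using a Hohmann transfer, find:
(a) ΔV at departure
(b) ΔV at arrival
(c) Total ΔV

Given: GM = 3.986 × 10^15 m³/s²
r₁ = 10 Mm = 1 × 10^7 m
r₂ = 40 Mm = 4 × 10^7 m
GM = 3.986 × 10^15 m³/s²
Transfer ellipse: a_t = (r₁ + r₂)/2 = 2.5 × 10^7 m
Circular speed at r₁: v₁ = √(GM/r₁) = 19965 m/s
Transfer speed at r₁ (periapsis): v₁ₜ = √(GM(2/r₁ − 1/a_t)) = 25253.9 m/s
(a) ΔV₁ = v₁ₜ − v₁ = 5288.94 m/s ≈ 5.289 km/s
Circular speed at r₂: v₂ = √(GM/r₂) = 9982.48 m/s
Transfer speed at r₂ (apoapsis): v₂ₜ = √(GM(2/r₂ − 1/a_t)) = 6313.48 m/s
(b) ΔV₂ = v₂ − v₂ₜ = 3669.01 m/s ≈ 3.669 km/s
(c) ΔV_total = ΔV₁ + ΔV₂ = 8957.95 m/s ≈ 8.958 km/s

Final answer:
(a) ΔV₁ = 5.289 km/s
(b) ΔV₂ = 3.669 km/s
(c) ΔV_total = 8.958 km/s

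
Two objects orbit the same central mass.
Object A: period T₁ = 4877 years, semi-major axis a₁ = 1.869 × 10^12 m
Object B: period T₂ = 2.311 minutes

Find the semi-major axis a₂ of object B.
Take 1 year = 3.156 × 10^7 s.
T₁ = 4877 years = 1.53918 × 10^11 s
T₂ = 2.311 minutes = 138.66 s
a₁ = 1.869 × 10^12 m
Kepler's third law: (T₂/T₁)² = (a₂/a₁)³  ⇒  a₂ = a₁ (T₂/T₁)^(2/3)
T₂/T₁ = 9.00869 × 10^-10
(T₂/T₁)^(2/3) = 9.32769 × 10^-7
a₂ = 1.869 × 10^12 m × 9.32769 × 10^-7 = 1.74335 × 10^6 m ≈ 1.743 × 10^6 m

Final answer: a₂ = 1.743 × 10^6 m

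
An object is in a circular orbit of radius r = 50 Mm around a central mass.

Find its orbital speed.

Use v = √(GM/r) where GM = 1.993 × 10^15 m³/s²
r = 50 Mm = 5 × 10^7 m
GM = 1.993 × 10^15 m³/s²
GM/r = (1.993 × 10^15) / (5 × 10^7) = 3.986 × 10^7 m²/s²
v = √(GM/r) = 6313.48 m/s ≈ 6.313 km/s

Final answer: 6.313 km/s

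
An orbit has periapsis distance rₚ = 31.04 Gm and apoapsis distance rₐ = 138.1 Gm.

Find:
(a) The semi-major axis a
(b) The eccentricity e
rₚ = 31.04 Gm = 3.104 × 10^10 m
rₐ = 138.1 Gm = 1.381 × 10^11 m
(a) a = (rₚ + rₐ)/2 = 8.457 × 10^10 m ≈ 84.57 Gm
(b) e = (rₐ − rₚ)/(rₐ + rₚ) = (1.0706 × 10^11) / (1.6914 × 10^11) = 0.632967

Final answer:
(a) a = 84.57 Gm
(b) e = 0.633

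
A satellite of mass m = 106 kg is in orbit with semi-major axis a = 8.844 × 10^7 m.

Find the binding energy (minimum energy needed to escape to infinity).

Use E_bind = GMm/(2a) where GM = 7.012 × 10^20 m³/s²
a = 8.844 × 10^7 m
GM = 7.012 × 10^20 m³/s²
m = 106 kg
GMm = 7.012 × 10^20 × 106 = 7.43272 × 10^22 m³·kg/s²
2a = 1.7688 × 10^8 m
E_bind = GMm/(2a) = 4.20213 × 10^14 J ≈ 420.2 TJ

Final answer: 420.2 TJ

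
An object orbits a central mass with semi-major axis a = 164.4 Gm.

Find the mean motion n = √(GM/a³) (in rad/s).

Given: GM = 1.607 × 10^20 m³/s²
a = 164.4 Gm = 1.644 × 10^11 m
GM = 1.607 × 10^20 m³/s²
a³ = 4.4433 × 10^33 m³
GM/a³ = (1.607 × 10^20) / (4.4433 × 10^33) = 3.61668 × 10^-14 s⁻²
n = √(GM/a³) = 1.90176 × 10^-7 rad/s ≈ 1.902 × 10^-7 rad/s

Final answer: n = 1.902 × 10^-7 rad/s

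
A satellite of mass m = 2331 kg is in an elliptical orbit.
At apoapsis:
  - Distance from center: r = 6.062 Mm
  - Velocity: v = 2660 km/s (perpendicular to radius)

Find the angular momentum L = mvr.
r = 6.062 Mm = 6.062 × 10^6 m
v = 2660 km/s = 2.66 × 10^6 m/s
vr = 2.66 × 10^6 × 6.062 × 10^6 = 1.61249 × 10^13 m²/s
L = m × vr = 2331 × 1.61249 × 10^13 = 3.75872 × 10^16 kg·m²/s ≈ 3.759 × 10^16 kg·m²/s

Final answer: L = 3.759 × 10^16 kg·m²/s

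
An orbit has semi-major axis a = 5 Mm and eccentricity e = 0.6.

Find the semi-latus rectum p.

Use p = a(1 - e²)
a = 5 Mm = 5 × 10^6 m
e = 0.6,  e² = 0.36,  1 − e² = 0.64
p = a(1 − e²) = 5 × 10^6 m × 0.64 = 3.2 × 10^6 m ≈ 3.2 Mm

Final answer: p = 3.2 Mm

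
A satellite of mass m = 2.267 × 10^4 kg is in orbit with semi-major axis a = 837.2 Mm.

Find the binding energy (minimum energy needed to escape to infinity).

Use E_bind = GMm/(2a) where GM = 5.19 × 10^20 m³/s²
a = 837.2 Mm = 8.372 × 10^8 m
GM = 5.19 × 10^20 m³/s²
m = 2.267 × 10^4 kg
GMm = 5.19 × 10^20 × 22670 = 1.17657 × 10^25 m³·kg/s²
2a = 1.6744 × 10^9 m
E_bind = GMm/(2a) = 7.02683 × 10^15 J ≈ 7.027 PJ

Final answer: 7.027 PJ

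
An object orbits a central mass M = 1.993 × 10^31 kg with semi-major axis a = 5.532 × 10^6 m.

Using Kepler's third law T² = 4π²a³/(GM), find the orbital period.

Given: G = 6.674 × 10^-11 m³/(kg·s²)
M = 1.993 × 10^31 kg
GM = G × M = 6.674 × 10^-11 × 1.993 × 10^31 = 1.33013 × 10^21 m³/s²
a = 5.532 × 10^6 m
a³ = 1.69296 × 10^20 m³
T = 2π √(a³/GM) = 2π √((1.69296 × 10^20) / (1.33013 × 10^21)) = 2π × 0.35676 s
T = 2.24159 s ≈ 2.242 seconds

Final answer: 2.242 seconds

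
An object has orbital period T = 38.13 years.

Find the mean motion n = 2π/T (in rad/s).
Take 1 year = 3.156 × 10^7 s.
T = 38.13 years = 1.20338 × 10^9 s
n = 2π / (1.20338 × 10^9 s) = 5.22127 × 10^-9 rad/s ≈ 5.221 × 10^-9 rad/s

Final answer: n = 5.221 × 10^-9 rad/s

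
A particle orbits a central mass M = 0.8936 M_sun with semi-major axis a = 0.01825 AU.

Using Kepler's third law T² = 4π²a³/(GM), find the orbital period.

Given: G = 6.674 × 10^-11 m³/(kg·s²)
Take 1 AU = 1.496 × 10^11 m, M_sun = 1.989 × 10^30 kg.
M = 0.8936 M_sun = 1.77737 × 10^30 kg
GM = G × M = 6.674 × 10^-11 × 1.77737 × 10^30 = 1.18622 × 10^20 m³/s²
a = 0.01825 AU = 2.7302 × 10^9 m
a³ = 2.03509 × 10^28 m³
T = 2π √(a³/GM) = 2π √((2.03509 × 10^28) / (1.18622 × 10^20)) = 2π × 13098.1 s
T = 82298 s ≈ 22.86 hours

Final answer: 22.86 hours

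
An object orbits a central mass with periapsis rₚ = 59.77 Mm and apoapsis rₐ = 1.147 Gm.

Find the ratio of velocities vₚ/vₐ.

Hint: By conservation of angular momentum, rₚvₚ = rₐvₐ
rₚ = 59.77 Mm = 5.977 × 10^7 m
rₐ = 1.147 Gm = 1.147 × 10^9 m
rₚvₚ = rₐvₐ  ⇒  vₚ/vₐ = rₐ/rₚ
vₚ/vₐ = (1.147 × 10^9) / (5.977 × 10^7) = 19.1902

Final answer: vₚ/vₐ = 19.19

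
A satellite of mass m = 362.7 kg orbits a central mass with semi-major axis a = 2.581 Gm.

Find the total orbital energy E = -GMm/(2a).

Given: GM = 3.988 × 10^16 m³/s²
a = 2.581 Gm = 2.581 × 10^9 m
GM = 3.988 × 10^16 m³/s²
2a = 5.162 × 10^9 m
GMm = 3.988 × 10^16 × 362.7 = 1.44645 × 10^19 m³·kg/s²
E = −GMm/(2a) = -2.80211 × 10^9 J ≈ -2.802 GJ

Final answer: -2.802 GJ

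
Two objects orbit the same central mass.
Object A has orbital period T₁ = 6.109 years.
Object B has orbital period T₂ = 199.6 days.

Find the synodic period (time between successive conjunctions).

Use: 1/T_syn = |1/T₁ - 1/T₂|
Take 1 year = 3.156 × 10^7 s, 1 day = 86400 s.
T₁ = 6.109 years = 1.928 × 10^8 s
T₂ = 199.6 days = 1.72454 × 10^7 s
1/T₁ = 5.18672 × 10^-9 s⁻¹
1/T₂ = 5.79863 × 10^-8 s⁻¹
|1/T₁ − 1/T₂| = 5.27996 × 10^-8 s⁻¹
T_syn = 1 / |1/T₁ − 1/T₂| = 1.89395 × 10^7 s ≈ 219.2 days

Final answer: T_syn = 219.2 days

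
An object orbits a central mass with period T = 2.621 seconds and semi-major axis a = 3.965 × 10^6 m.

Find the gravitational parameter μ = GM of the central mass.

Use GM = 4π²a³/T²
T = 2.621 seconds
a = 3.965 × 10^6 m
a³ = 6.23347 × 10^19 m³
T² = 6.86964 s²
GM = 4π² × (6.23347 × 10^19) / 6.86964 = 3.58224 × 10^20 m³/s²
GM ≈ 3.582 × 10^20 m³/s²

Final answer: GM = 3.582 × 10^20 m³/s²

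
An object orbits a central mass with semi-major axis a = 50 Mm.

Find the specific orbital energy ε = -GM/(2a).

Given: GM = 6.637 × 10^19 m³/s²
a = 50 Mm = 5 × 10^7 m
GM = 6.637 × 10^19 m³/s²
2a = 1 × 10^8 m
ε = −GM/(2a) = -6.637 × 10^11 J/kg ≈ -663.7 GJ/kg

Final answer: -663.7 GJ/kg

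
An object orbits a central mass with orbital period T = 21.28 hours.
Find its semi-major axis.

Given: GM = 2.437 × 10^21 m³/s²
T = 21.28 hours = 76608 s
GM = 2.437 × 10^21 m³/s²
Kepler's third law: a³ = GM T² / (4π²)
T² = 5.86879 × 10^9 s²
a³ = (2.437 × 10^21) × (5.86879 × 10^9) / (4π²) = 3.6228 × 10^29 m³
a = (a³)^(1/3) = 7.12877 × 10^9 m ≈ 7.129 × 10^9 m

Final answer: 7.129 × 10^9 m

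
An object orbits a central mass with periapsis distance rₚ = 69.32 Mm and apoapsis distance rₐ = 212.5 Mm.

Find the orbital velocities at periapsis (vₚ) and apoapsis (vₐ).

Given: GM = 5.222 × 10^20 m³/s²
rₚ = 69.32 Mm = 6.932 × 10^7 m
rₐ = 212.5 Mm = 2.125 × 10^8 m
GM = 5.222 × 10^20 m³/s²
a = (rₚ + rₐ)/2 = 1.4091 × 10^8 m
Vis-viva: v² = GM (2/r − 1/a)
vₚ² = 5.222 × 10^20 × (2.88517 × 10^-8 − 7.09673 × 10^-9) = 1.13604 × 10^13 m²/s²
vₚ = 3.37053 × 10^6 m/s ≈ 3371 km/s
vₐ² = 5.222 × 10^20 × (9.41176 × 10^-9 − 7.09673 × 10^-9) = 1.20891 × 10^12 m²/s²
vₐ = 1.09951 × 10^6 m/s ≈ 1100 km/s

Final answer: vₚ = 3371 km/s, vₐ = 1100 km/s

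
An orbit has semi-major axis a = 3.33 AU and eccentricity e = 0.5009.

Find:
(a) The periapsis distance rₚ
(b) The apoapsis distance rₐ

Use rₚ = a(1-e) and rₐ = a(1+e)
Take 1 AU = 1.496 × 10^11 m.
a = 3.33 AU = 4.98168 × 10^11 m
e = 0.5009:  1 − e = 0.4991,  1 + e = 1.5009
(a) rₚ = a(1 − e) = 4.98168 × 10^11 m × 0.4991 = 2.48636 × 10^11 m ≈ 1.662 AU
(b) rₐ = a(1 + e) = 4.98168 × 10^11 m × 1.5009 = 7.477 × 10^11 m ≈ 4.998 AU

Final answer:
(a) rₚ = 1.662 AU
(b) rₐ = 4.998 AU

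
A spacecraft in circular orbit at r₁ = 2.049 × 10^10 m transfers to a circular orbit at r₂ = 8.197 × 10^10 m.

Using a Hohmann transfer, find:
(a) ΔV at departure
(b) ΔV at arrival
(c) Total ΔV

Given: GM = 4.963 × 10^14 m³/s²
r₁ = 2.049 × 10^10 m
r₂ = 8.197 × 10^10 m
GM = 4.963 × 10^14 m³/s²
Transfer ellipse: a_t = (r₁ + r₂)/2 = 5.123 × 10^10 m
Circular speed at r₁: v₁ = √(GM/r₁) = 155.633 m/s
Transfer speed at r₁ (periapsis): v₁ₜ = √(GM(2/r₁ − 1/a_t)) = 196.864 m/s
(a) ΔV₁ = v₁ₜ − v₁ = 41.2313 m/s ≈ 41.23 m/s
Circular speed at r₂: v₂ = √(GM/r₂) = 77.8117 m/s
Transfer speed at r₂ (apoapsis): v₂ₜ = √(GM(2/r₂ − 1/a_t)) = 49.21 m/s
(b) ΔV₂ = v₂ − v₂ₜ = 28.6016 m/s ≈ 28.6 m/s
(c) ΔV_total = ΔV₁ + ΔV₂ = 69.8329 m/s ≈ 69.83 m/s

Final answer:
(a) ΔV₁ = 41.23 m/s
(b) ΔV₂ = 28.6 m/s
(c) ΔV_total = 69.83 m/s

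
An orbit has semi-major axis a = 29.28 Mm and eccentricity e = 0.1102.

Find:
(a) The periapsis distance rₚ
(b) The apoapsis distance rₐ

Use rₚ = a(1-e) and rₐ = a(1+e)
a = 29.28 Mm = 2.928 × 10^7 m
e = 0.1102:  1 − e = 0.8898,  1 + e = 1.1102
(a) rₚ = a(1 − e) = 2.928 × 10^7 m × 0.8898 = 2.60533 × 10^7 m ≈ 26.05 Mm
(b) rₐ = a(1 + e) = 2.928 × 10^7 m × 1.1102 = 3.25067 × 10^7 m ≈ 32.51 Mm

Final answer:
(a) rₚ = 26.05 Mm
(b) rₐ = 32.51 Mm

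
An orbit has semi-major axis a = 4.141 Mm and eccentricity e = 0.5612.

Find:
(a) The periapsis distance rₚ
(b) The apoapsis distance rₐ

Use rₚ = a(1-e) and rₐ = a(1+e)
a = 4.141 Mm = 4.141 × 10^6 m
e = 0.5612:  1 − e = 0.4388,  1 + e = 1.5612
(a) rₚ = a(1 − e) = 4.141 × 10^6 m × 0.4388 = 1.81707 × 10^6 m ≈ 1.817 Mm
(b) rₐ = a(1 + e) = 4.141 × 10^6 m × 1.5612 = 6.46493 × 10^6 m ≈ 6.465 Mm

Final answer:
(a) rₚ = 1.817 Mm
(b) rₐ = 6.465 Mm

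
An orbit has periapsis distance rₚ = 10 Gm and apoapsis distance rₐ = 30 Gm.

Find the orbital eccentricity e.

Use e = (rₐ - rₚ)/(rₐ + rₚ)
rₚ = 10 Gm = 1 × 10^10 m
rₐ = 30 Gm = 3 × 10^10 m
rₐ − rₚ = 2 × 10^10 m
rₐ + rₚ = 4 × 10^10 m
e = (rₐ − rₚ)/(rₐ + rₚ) = 0.5

Final answer: e = 0.5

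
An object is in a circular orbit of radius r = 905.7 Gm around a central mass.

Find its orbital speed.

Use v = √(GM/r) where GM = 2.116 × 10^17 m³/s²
r = 905.7 Gm = 9.057 × 10^11 m
GM = 2.116 × 10^17 m³/s²
GM/r = (2.116 × 10^17) / (9.057 × 10^11) = 233631 m²/s²
v = √(GM/r) = 483.354 m/s ≈ 483.4 m/s

Final answer: 483.4 m/s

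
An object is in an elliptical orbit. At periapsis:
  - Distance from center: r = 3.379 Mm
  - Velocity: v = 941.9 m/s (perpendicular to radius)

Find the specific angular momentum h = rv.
r = 3.379 Mm = 3.379 × 10^6 m
v = 941.9 m/s
h = rv = 3.379 × 10^6 × 941.9 = 3.18268 × 10^9 m²/s ≈ 3.183 × 10^9 m²/s

Final answer: h = 3.183 × 10^9 m²/s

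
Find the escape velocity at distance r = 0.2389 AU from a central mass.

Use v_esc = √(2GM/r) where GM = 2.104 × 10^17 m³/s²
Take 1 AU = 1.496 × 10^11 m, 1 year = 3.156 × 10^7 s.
r = 0.2389 AU = 3.57394 × 10^10 m
GM = 2.104 × 10^17 m³/s²
2GM/r = 2 × (2.104 × 10^17) / (3.57394 × 10^10) = 1.17741 × 10^7 m²/s²
v_esc = √(2GM/r) = 3431.34 m/s ≈ 0.7239 AU/year

Final answer: 0.7239 AU/year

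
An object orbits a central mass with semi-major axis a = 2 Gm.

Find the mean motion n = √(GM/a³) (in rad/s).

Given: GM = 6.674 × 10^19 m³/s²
a = 2 Gm = 2 × 10^9 m
GM = 6.674 × 10^19 m³/s²
a³ = 8 × 10^27 m³
GM/a³ = (6.674 × 10^19) / (8 × 10^27) = 8.3425 × 10^-9 s⁻²
n = √(GM/a³) = 9.13373 × 10^-5 rad/s ≈ 9.134 × 10^-5 rad/s

Final answer: n = 9.134 × 10^-5 rad/s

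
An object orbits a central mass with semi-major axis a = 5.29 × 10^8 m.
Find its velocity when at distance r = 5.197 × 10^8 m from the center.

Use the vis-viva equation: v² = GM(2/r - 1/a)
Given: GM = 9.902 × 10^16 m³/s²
a = 5.29 × 10^8 m
r = 5.197 × 10^8 m
GM = 9.902 × 10^16 m³/s²
2/r − 1/a = 3.84837 × 10^-9 − 1.89036 × 10^-9 = 1.95801 × 10^-9 m⁻¹
v² = GM (2/r − 1/a) = 1.93883 × 10^8 m²/s²
v = 13924.2 m/s ≈ 13.92 km/s

Final answer: 13.92 km/s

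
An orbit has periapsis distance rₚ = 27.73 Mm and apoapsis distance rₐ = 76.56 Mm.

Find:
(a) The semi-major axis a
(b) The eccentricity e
rₚ = 27.73 Mm = 2.773 × 10^7 m
rₐ = 76.56 Mm = 7.656 × 10^7 m
(a) a = (rₚ + rₐ)/2 = 5.2145 × 10^7 m ≈ 52.15 Mm
(b) e = (rₐ − rₚ)/(rₐ + rₚ) = (4.883 × 10^7) / (1.0429 × 10^8) = 0.468214

Final answer:
(a) a = 52.15 Mm
(b) e = 0.4682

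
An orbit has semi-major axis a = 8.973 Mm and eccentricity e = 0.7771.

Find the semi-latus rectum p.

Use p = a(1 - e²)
a = 8.973 Mm = 8.973 × 10^6 m
e = 0.7771,  e² = 0.603884,  1 − e² = 0.396116
p = a(1 − e²) = 8.973 × 10^6 m × 0.396116 = 3.55435 × 10^6 m ≈ 3.554 Mm

Final answer: p = 3.554 Mm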